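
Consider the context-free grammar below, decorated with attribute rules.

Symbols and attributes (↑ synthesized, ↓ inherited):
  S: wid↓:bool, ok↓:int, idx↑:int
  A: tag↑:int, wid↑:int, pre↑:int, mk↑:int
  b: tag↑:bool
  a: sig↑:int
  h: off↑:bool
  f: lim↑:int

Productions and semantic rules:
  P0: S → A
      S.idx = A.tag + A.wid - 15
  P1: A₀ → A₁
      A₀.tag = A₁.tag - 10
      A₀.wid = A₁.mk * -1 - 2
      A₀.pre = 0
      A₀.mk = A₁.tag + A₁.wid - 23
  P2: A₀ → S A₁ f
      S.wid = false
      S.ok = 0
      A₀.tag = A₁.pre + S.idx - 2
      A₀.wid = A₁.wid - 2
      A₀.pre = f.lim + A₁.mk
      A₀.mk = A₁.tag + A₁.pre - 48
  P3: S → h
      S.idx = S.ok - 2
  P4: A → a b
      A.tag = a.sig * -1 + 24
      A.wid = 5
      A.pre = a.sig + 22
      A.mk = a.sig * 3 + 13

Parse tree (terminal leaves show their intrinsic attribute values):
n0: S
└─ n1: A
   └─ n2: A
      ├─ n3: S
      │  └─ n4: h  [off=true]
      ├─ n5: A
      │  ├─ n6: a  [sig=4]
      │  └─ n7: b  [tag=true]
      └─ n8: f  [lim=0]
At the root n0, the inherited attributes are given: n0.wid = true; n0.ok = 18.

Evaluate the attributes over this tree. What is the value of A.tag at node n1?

12

1. n0.wid = true  [given at root]
2. n0.ok = 18  [given at root]
3. n3.wid = false  [false]
4. n3.ok = 0  [0]
5. n4.off = true  [terminal]
6. n3.idx = -2  [S.ok - 2]
7. n6.sig = 4  [terminal]
8. n7.tag = true  [terminal]
9. n5.tag = 20  [a.sig * -1 + 24]
10. n5.wid = 5  [5]
11. n5.pre = 26  [a.sig + 22]
12. n5.mk = 25  [a.sig * 3 + 13]
13. n8.lim = 0  [terminal]
14. n2.tag = 22  [A₁.pre + S.idx - 2]
15. n2.wid = 3  [A₁.wid - 2]
16. n2.pre = 25  [f.lim + A₁.mk]
17. n2.mk = -2  [A₁.tag + A₁.pre - 48]
18. n1.tag = 12  [A₁.tag - 10]
19. n1.wid = 0  [A₁.mk * -1 - 2]
20. n1.pre = 0  [0]
21. n1.mk = 2  [A₁.tag + A₁.wid - 23]
22. n0.idx = -3  [A.tag + A.wid - 15]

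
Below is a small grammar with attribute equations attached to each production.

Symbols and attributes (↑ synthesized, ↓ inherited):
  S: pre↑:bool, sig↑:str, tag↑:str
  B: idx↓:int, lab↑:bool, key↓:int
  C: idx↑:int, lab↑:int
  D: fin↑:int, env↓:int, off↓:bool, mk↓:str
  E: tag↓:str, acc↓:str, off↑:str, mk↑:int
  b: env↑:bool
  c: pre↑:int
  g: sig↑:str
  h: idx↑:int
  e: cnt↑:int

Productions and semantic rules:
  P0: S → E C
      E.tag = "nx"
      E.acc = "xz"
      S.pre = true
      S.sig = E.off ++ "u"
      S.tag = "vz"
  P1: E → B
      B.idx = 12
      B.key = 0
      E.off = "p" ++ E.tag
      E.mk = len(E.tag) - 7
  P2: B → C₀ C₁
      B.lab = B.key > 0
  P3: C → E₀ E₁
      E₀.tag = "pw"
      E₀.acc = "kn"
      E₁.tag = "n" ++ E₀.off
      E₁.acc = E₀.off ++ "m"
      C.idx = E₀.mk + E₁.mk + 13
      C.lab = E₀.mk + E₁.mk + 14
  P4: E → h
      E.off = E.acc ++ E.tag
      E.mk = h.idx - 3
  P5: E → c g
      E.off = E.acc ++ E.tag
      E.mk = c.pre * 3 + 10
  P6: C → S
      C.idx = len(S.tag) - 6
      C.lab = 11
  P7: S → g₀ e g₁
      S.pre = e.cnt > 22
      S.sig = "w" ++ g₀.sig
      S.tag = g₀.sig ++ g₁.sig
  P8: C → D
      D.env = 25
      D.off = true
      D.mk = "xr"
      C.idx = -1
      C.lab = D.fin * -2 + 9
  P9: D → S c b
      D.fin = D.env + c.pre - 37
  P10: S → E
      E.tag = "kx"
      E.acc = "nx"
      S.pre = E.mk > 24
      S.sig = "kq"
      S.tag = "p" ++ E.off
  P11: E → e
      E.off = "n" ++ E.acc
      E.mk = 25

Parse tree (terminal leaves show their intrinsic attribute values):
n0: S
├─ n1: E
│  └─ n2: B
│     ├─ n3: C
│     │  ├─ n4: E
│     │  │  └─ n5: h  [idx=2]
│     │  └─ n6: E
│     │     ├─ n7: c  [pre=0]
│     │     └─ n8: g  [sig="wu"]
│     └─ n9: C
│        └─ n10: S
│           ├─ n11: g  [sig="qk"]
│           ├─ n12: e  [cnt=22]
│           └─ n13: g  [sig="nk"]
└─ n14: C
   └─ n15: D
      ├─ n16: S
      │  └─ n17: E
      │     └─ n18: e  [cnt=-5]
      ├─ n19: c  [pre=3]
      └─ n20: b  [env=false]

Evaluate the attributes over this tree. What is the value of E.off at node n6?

1. n1.tag = "nx"  ["nx"]
2. n1.acc = "xz"  ["xz"]
3. n2.idx = 12  [12]
4. n2.key = 0  [0]
5. n4.tag = "pw"  ["pw"]
6. n4.acc = "kn"  ["kn"]
7. n5.idx = 2  [terminal]
8. n4.off = "knpw"  [E.acc ++ E.tag]
9. n4.mk = -1  [h.idx - 3]
10. n6.tag = "nknpw"  ["n" ++ E₀.off]
11. n6.acc = "knpwm"  [E₀.off ++ "m"]
12. n7.pre = 0  [terminal]
13. n8.sig = "wu"  [terminal]
14. n6.off = "knpwmnknpw"  [E.acc ++ E.tag]
15. n6.mk = 10  [c.pre * 3 + 10]
16. n3.idx = 22  [E₀.mk + E₁.mk + 13]
17. n3.lab = 23  [E₀.mk + E₁.mk + 14]
18. n11.sig = "qk"  [terminal]
19. n12.cnt = 22  [terminal]
20. n13.sig = "nk"  [terminal]
21. n10.pre = false  [e.cnt > 22]
22. n10.sig = "wqk"  ["w" ++ g₀.sig]
23. n10.tag = "qknk"  [g₀.sig ++ g₁.sig]
24. n9.idx = -2  [len(S.tag) - 6]
25. n9.lab = 11  [11]
26. n2.lab = false  [B.key > 0]
27. n1.off = "pnx"  ["p" ++ E.tag]
28. n1.mk = -5  [len(E.tag) - 7]
29. n15.env = 25  [25]
30. n15.off = true  [true]
31. n15.mk = "xr"  ["xr"]
32. n17.tag = "kx"  ["kx"]
33. n17.acc = "nx"  ["nx"]
34. n18.cnt = -5  [terminal]
35. n17.off = "nnx"  ["n" ++ E.acc]
36. n17.mk = 25  [25]
37. n16.pre = true  [E.mk > 24]
38. n16.sig = "kq"  ["kq"]
39. n16.tag = "pnnx"  ["p" ++ E.off]
40. n19.pre = 3  [terminal]
41. n20.env = false  [terminal]
42. n15.fin = -9  [D.env + c.pre - 37]
43. n14.idx = -1  [-1]
44. n14.lab = 27  [D.fin * -2 + 9]
45. n0.pre = true  [true]
46. n0.sig = "pnxu"  [E.off ++ "u"]
47. n0.tag = "vz"  ["vz"]

"knpwmnknpw"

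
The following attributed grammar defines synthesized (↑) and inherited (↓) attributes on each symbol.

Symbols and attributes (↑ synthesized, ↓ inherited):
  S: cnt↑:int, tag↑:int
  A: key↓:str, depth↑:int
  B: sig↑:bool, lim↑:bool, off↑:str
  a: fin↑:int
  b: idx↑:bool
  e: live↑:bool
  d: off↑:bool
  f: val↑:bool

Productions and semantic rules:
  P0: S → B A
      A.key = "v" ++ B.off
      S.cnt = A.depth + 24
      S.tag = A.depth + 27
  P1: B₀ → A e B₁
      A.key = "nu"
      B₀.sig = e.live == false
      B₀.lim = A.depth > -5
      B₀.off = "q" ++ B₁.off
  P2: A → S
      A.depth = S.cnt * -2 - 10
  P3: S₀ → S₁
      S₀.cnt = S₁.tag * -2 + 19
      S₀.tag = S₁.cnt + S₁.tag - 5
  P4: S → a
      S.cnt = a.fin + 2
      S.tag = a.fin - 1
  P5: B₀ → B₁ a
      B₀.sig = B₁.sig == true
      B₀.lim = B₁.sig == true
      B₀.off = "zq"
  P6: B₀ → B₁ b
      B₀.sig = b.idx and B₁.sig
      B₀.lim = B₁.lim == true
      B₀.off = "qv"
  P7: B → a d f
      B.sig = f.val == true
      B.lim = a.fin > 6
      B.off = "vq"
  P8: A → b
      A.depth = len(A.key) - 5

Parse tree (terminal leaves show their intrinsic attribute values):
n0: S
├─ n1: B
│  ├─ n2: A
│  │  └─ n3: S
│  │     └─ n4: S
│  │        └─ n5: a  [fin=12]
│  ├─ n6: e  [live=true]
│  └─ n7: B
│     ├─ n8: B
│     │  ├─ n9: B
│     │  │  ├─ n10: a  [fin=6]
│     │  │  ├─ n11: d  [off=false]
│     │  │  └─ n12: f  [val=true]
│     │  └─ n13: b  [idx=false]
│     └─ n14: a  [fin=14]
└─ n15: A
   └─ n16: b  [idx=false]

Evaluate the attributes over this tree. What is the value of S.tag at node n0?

1. n2.key = "nu"  ["nu"]
2. n5.fin = 12  [terminal]
3. n4.cnt = 14  [a.fin + 2]
4. n4.tag = 11  [a.fin - 1]
5. n3.cnt = -3  [S₁.tag * -2 + 19]
6. n3.tag = 20  [S₁.cnt + S₁.tag - 5]
7. n2.depth = -4  [S.cnt * -2 - 10]
8. n6.live = true  [terminal]
9. n10.fin = 6  [terminal]
10. n11.off = false  [terminal]
11. n12.val = true  [terminal]
12. n9.sig = true  [f.val == true]
13. n9.lim = false  [a.fin > 6]
14. n9.off = "vq"  ["vq"]
15. n13.idx = false  [terminal]
16. n8.sig = false  [b.idx and B₁.sig]
17. n8.lim = false  [B₁.lim == true]
18. n8.off = "qv"  ["qv"]
19. n14.fin = 14  [terminal]
20. n7.sig = false  [B₁.sig == true]
21. n7.lim = false  [B₁.sig == true]
22. n7.off = "zq"  ["zq"]
23. n1.sig = false  [e.live == false]
24. n1.lim = true  [A.depth > -5]
25. n1.off = "qzq"  ["q" ++ B₁.off]
26. n15.key = "vqzq"  ["v" ++ B.off]
27. n16.idx = false  [terminal]
28. n15.depth = -1  [len(A.key) - 5]
29. n0.cnt = 23  [A.depth + 24]
30. n0.tag = 26  [A.depth + 27]

26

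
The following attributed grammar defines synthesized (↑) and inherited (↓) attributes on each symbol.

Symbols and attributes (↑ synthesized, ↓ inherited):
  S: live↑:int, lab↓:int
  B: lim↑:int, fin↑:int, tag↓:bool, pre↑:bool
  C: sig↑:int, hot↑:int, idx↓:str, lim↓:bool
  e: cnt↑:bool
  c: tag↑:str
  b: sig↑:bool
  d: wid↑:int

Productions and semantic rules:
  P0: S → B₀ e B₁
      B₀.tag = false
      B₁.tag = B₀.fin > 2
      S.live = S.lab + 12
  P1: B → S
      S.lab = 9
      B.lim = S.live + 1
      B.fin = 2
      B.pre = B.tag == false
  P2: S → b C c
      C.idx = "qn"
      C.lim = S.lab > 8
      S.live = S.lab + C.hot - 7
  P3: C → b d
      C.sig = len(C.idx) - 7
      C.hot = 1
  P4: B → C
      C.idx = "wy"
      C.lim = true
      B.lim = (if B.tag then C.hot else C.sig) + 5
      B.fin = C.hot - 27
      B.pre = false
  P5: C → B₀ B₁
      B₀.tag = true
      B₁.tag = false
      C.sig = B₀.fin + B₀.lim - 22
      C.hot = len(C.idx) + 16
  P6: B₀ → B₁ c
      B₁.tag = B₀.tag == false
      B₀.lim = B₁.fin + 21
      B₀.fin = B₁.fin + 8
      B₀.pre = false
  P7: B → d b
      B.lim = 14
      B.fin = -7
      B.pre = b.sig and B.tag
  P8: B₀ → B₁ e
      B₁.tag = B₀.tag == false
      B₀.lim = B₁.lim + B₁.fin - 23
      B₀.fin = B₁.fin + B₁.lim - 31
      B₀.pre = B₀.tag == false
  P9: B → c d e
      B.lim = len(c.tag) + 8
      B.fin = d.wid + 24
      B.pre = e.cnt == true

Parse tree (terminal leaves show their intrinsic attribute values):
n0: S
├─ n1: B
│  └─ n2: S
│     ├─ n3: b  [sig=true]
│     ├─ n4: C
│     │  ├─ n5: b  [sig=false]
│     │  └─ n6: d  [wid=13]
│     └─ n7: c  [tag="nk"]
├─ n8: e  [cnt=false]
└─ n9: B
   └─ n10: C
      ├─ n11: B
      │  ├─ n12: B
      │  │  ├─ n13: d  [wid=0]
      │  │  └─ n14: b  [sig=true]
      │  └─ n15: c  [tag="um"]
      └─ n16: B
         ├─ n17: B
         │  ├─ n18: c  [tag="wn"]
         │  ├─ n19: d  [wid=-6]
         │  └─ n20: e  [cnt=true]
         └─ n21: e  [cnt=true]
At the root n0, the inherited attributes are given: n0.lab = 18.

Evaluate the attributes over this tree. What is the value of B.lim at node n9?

-2

1. n0.lab = 18  [given at root]
2. n1.tag = false  [false]
3. n2.lab = 9  [9]
4. n3.sig = true  [terminal]
5. n4.idx = "qn"  ["qn"]
6. n4.lim = true  [S.lab > 8]
7. n5.sig = false  [terminal]
8. n6.wid = 13  [terminal]
9. n4.sig = -5  [len(C.idx) - 7]
10. n4.hot = 1  [1]
11. n7.tag = "nk"  [terminal]
12. n2.live = 3  [S.lab + C.hot - 7]
13. n1.lim = 4  [S.live + 1]
14. n1.fin = 2  [2]
15. n1.pre = true  [B.tag == false]
16. n8.cnt = false  [terminal]
17. n9.tag = false  [B₀.fin > 2]
18. n10.idx = "wy"  ["wy"]
19. n10.lim = true  [true]
20. n11.tag = true  [true]
21. n12.tag = false  [B₀.tag == false]
22. n13.wid = 0  [terminal]
23. n14.sig = true  [terminal]
24. n12.lim = 14  [14]
25. n12.fin = -7  [-7]
26. n12.pre = false  [b.sig and B.tag]
27. n15.tag = "um"  [terminal]
28. n11.lim = 14  [B₁.fin + 21]
29. n11.fin = 1  [B₁.fin + 8]
30. n11.pre = false  [false]
31. n16.tag = false  [false]
32. n17.tag = true  [B₀.tag == false]
33. n18.tag = "wn"  [terminal]
34. n19.wid = -6  [terminal]
35. n20.cnt = true  [terminal]
36. n17.lim = 10  [len(c.tag) + 8]
37. n17.fin = 18  [d.wid + 24]
38. n17.pre = true  [e.cnt == true]
39. n21.cnt = true  [terminal]
40. n16.lim = 5  [B₁.lim + B₁.fin - 23]
41. n16.fin = -3  [B₁.fin + B₁.lim - 31]
42. n16.pre = true  [B₀.tag == false]
43. n10.sig = -7  [B₀.fin + B₀.lim - 22]
44. n10.hot = 18  [len(C.idx) + 16]
45. n9.lim = -2  [(if B.tag then C.hot else C.sig) + 5]
46. n9.fin = -9  [C.hot - 27]
47. n9.pre = false  [false]
48. n0.live = 30  [S.lab + 12]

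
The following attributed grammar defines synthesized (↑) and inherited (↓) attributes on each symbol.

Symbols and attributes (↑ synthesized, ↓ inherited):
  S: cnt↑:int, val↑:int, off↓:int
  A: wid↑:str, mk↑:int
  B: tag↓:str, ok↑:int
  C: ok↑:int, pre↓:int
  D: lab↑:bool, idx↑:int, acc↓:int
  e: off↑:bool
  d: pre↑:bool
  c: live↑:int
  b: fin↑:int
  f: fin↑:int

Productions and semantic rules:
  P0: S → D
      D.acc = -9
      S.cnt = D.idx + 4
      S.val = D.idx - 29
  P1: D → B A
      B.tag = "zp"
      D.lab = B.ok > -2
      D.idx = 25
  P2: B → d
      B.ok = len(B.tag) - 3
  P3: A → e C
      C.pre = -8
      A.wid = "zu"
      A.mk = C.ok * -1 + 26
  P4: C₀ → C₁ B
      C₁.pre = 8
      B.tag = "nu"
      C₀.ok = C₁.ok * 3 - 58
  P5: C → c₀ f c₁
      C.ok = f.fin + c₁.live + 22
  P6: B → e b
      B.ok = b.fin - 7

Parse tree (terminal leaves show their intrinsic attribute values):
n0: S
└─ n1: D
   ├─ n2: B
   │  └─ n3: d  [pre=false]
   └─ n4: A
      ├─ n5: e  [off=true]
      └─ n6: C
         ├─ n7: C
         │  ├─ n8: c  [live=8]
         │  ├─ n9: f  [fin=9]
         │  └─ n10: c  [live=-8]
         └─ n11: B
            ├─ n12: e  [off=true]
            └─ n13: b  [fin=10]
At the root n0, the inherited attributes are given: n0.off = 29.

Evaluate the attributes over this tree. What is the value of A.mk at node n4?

1. n0.off = 29  [given at root]
2. n1.acc = -9  [-9]
3. n2.tag = "zp"  ["zp"]
4. n3.pre = false  [terminal]
5. n2.ok = -1  [len(B.tag) - 3]
6. n5.off = true  [terminal]
7. n6.pre = -8  [-8]
8. n7.pre = 8  [8]
9. n8.live = 8  [terminal]
10. n9.fin = 9  [terminal]
11. n10.live = -8  [terminal]
12. n7.ok = 23  [f.fin + c₁.live + 22]
13. n11.tag = "nu"  ["nu"]
14. n12.off = true  [terminal]
15. n13.fin = 10  [terminal]
16. n11.ok = 3  [b.fin - 7]
17. n6.ok = 11  [C₁.ok * 3 - 58]
18. n4.wid = "zu"  ["zu"]
19. n4.mk = 15  [C.ok * -1 + 26]
20. n1.lab = true  [B.ok > -2]
21. n1.idx = 25  [25]
22. n0.cnt = 29  [D.idx + 4]
23. n0.val = -4  [D.idx - 29]

15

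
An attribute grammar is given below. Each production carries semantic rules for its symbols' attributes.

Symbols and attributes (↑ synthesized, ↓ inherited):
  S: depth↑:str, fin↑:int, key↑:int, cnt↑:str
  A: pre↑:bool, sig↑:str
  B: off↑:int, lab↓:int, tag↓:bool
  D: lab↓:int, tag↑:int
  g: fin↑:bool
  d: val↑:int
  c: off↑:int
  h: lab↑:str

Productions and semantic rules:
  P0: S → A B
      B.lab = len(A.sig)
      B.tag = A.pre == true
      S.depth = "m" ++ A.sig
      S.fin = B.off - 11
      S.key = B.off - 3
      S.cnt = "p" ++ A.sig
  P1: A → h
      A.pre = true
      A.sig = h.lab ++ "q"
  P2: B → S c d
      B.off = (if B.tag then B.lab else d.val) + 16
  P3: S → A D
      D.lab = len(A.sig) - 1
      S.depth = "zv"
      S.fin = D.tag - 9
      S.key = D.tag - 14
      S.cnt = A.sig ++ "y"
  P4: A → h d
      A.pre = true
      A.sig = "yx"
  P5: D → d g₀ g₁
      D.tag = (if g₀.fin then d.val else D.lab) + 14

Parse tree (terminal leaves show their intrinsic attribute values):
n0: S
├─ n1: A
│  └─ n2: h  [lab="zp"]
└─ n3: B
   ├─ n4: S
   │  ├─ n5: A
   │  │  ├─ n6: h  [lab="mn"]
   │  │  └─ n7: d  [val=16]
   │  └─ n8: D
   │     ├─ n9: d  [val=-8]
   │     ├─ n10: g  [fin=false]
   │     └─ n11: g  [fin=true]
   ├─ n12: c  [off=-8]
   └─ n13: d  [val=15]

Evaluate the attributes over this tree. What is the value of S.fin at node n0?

1. n2.lab = "zp"  [terminal]
2. n1.pre = true  [true]
3. n1.sig = "zpq"  [h.lab ++ "q"]
4. n3.lab = 3  [len(A.sig)]
5. n3.tag = true  [A.pre == true]
6. n6.lab = "mn"  [terminal]
7. n7.val = 16  [terminal]
8. n5.pre = true  [true]
9. n5.sig = "yx"  ["yx"]
10. n8.lab = 1  [len(A.sig) - 1]
11. n9.val = -8  [terminal]
12. n10.fin = false  [terminal]
13. n11.fin = true  [terminal]
14. n8.tag = 15  [(if g₀.fin then d.val else D.lab) + 14]
15. n4.depth = "zv"  ["zv"]
16. n4.fin = 6  [D.tag - 9]
17. n4.key = 1  [D.tag - 14]
18. n4.cnt = "yxy"  [A.sig ++ "y"]
19. n12.off = -8  [terminal]
20. n13.val = 15  [terminal]
21. n3.off = 19  [(if B.tag then B.lab else d.val) + 16]
22. n0.depth = "mzpq"  ["m" ++ A.sig]
23. n0.fin = 8  [B.off - 11]
24. n0.key = 16  [B.off - 3]
25. n0.cnt = "pzpq"  ["p" ++ A.sig]

8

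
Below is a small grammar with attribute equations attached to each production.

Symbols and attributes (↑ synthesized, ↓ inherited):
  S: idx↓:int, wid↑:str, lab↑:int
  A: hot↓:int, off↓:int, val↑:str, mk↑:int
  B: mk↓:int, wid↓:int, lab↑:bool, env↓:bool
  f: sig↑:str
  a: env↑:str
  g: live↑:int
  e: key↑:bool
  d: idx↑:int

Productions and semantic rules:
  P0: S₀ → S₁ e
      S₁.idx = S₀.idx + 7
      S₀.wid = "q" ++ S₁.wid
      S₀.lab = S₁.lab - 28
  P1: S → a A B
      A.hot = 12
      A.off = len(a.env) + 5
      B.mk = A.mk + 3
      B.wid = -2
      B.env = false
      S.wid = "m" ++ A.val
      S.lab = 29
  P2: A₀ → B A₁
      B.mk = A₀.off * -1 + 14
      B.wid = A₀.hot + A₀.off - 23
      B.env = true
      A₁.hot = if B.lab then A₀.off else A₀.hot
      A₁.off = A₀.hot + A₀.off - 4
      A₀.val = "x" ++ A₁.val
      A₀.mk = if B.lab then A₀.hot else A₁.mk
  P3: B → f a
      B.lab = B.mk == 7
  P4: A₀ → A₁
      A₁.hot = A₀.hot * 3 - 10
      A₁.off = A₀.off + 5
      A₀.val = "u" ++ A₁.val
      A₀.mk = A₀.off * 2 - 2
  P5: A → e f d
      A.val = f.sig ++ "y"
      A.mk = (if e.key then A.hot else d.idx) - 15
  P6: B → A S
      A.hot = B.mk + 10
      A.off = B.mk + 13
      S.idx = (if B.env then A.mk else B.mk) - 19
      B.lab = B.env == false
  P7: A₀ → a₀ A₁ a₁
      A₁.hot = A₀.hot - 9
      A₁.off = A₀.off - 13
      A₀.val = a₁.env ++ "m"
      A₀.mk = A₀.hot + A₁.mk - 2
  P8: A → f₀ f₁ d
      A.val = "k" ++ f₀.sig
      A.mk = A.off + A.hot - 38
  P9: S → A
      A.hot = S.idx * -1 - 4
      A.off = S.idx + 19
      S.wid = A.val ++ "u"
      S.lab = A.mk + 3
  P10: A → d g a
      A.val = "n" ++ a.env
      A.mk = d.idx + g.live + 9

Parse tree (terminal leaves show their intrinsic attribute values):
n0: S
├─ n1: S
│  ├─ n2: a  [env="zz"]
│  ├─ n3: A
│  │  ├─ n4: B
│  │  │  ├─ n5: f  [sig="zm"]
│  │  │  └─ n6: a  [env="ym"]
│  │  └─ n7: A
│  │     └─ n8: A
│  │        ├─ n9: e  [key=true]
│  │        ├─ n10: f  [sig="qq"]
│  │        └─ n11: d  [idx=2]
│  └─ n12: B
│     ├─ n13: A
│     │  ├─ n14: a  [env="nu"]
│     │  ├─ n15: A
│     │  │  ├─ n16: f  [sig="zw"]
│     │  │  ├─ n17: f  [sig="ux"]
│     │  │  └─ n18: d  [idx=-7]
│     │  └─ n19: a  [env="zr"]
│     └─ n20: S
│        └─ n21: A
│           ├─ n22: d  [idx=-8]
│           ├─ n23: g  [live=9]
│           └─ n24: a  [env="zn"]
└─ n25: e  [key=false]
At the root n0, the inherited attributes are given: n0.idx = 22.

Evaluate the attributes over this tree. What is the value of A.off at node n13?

28

1. n0.idx = 22  [given at root]
2. n1.idx = 29  [S₀.idx + 7]
3. n2.env = "zz"  [terminal]
4. n3.hot = 12  [12]
5. n3.off = 7  [len(a.env) + 5]
6. n4.mk = 7  [A₀.off * -1 + 14]
7. n4.wid = -4  [A₀.hot + A₀.off - 23]
8. n4.env = true  [true]
9. n5.sig = "zm"  [terminal]
10. n6.env = "ym"  [terminal]
11. n4.lab = true  [B.mk == 7]
12. n7.hot = 7  [if B.lab then A₀.off else A₀.hot]
13. n7.off = 15  [A₀.hot + A₀.off - 4]
14. n8.hot = 11  [A₀.hot * 3 - 10]
15. n8.off = 20  [A₀.off + 5]
16. n9.key = true  [terminal]
17. n10.sig = "qq"  [terminal]
18. n11.idx = 2  [terminal]
19. n8.val = "qqy"  [f.sig ++ "y"]
20. n8.mk = -4  [(if e.key then A.hot else d.idx) - 15]
21. n7.val = "uqqy"  ["u" ++ A₁.val]
22. n7.mk = 28  [A₀.off * 2 - 2]
23. n3.val = "xuqqy"  ["x" ++ A₁.val]
24. n3.mk = 12  [if B.lab then A₀.hot else A₁.mk]
25. n12.mk = 15  [A.mk + 3]
26. n12.wid = -2  [-2]
27. n12.env = false  [false]
28. n13.hot = 25  [B.mk + 10]
29. n13.off = 28  [B.mk + 13]
30. n14.env = "nu"  [terminal]
31. n15.hot = 16  [A₀.hot - 9]
32. n15.off = 15  [A₀.off - 13]
33. n16.sig = "zw"  [terminal]
34. n17.sig = "ux"  [terminal]
35. n18.idx = -7  [terminal]
36. n15.val = "kzw"  ["k" ++ f₀.sig]
37. n15.mk = -7  [A.off + A.hot - 38]
38. n19.env = "zr"  [terminal]
39. n13.val = "zrm"  [a₁.env ++ "m"]
40. n13.mk = 16  [A₀.hot + A₁.mk - 2]
41. n20.idx = -4  [(if B.env then A.mk else B.mk) - 19]
42. n21.hot = 0  [S.idx * -1 - 4]
43. n21.off = 15  [S.idx + 19]
44. n22.idx = -8  [terminal]
45. n23.live = 9  [terminal]
46. n24.env = "zn"  [terminal]
47. n21.val = "nzn"  ["n" ++ a.env]
48. n21.mk = 10  [d.idx + g.live + 9]
49. n20.wid = "nznu"  [A.val ++ "u"]
50. n20.lab = 13  [A.mk + 3]
51. n12.lab = true  [B.env == false]
52. n1.wid = "mxuqqy"  ["m" ++ A.val]
53. n1.lab = 29  [29]
54. n25.key = false  [terminal]
55. n0.wid = "qmxuqqy"  ["q" ++ S₁.wid]
56. n0.lab = 1  [S₁.lab - 28]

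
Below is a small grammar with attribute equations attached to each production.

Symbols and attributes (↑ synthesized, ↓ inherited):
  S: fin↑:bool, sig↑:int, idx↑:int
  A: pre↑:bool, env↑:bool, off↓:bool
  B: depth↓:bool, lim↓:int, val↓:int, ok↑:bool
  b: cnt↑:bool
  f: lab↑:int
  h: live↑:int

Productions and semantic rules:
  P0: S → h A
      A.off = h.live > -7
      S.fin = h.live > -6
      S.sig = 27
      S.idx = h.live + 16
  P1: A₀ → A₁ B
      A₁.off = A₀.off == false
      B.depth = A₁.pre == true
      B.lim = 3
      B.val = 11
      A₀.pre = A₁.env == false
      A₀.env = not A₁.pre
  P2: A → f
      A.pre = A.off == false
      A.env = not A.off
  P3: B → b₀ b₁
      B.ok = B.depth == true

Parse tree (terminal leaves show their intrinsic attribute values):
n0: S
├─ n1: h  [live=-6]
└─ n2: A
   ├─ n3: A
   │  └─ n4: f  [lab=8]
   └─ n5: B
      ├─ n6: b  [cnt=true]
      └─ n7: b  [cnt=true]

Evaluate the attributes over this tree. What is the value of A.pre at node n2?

false

1. n1.live = -6  [terminal]
2. n2.off = true  [h.live > -7]
3. n3.off = false  [A₀.off == false]
4. n4.lab = 8  [terminal]
5. n3.pre = true  [A.off == false]
6. n3.env = true  [not A.off]
7. n5.depth = true  [A₁.pre == true]
8. n5.lim = 3  [3]
9. n5.val = 11  [11]
10. n6.cnt = true  [terminal]
11. n7.cnt = true  [terminal]
12. n5.ok = true  [B.depth == true]
13. n2.pre = false  [A₁.env == false]
14. n2.env = false  [not A₁.pre]
15. n0.fin = false  [h.live > -6]
16. n0.sig = 27  [27]
17. n0.idx = 10  [h.live + 16]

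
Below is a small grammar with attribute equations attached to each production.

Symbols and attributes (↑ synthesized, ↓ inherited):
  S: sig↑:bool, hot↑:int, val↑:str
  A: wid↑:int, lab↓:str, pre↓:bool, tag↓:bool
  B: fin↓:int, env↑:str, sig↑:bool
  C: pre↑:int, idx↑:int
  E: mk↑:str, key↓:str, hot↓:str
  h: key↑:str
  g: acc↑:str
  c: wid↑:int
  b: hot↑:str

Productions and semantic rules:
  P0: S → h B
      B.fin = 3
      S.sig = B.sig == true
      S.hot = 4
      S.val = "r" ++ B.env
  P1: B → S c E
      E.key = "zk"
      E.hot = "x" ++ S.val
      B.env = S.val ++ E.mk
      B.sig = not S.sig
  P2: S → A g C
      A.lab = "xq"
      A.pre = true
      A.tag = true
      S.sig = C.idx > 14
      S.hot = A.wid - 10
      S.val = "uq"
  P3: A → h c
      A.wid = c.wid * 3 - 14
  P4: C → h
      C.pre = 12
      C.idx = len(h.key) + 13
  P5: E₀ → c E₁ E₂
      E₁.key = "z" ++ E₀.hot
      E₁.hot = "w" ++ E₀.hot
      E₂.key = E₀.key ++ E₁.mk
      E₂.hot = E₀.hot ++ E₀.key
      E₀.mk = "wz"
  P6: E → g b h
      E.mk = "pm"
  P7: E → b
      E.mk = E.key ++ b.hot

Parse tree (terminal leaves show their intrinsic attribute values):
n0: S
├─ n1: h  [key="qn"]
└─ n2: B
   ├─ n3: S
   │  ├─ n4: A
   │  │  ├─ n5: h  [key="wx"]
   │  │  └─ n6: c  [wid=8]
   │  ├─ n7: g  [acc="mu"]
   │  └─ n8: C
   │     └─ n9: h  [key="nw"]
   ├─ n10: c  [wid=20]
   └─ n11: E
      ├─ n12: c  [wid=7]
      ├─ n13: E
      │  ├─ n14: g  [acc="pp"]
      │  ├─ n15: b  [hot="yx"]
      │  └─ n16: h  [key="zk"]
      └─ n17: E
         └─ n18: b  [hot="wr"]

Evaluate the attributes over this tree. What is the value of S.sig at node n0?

1. n1.key = "qn"  [terminal]
2. n2.fin = 3  [3]
3. n4.lab = "xq"  ["xq"]
4. n4.pre = true  [true]
5. n4.tag = true  [true]
6. n5.key = "wx"  [terminal]
7. n6.wid = 8  [terminal]
8. n4.wid = 10  [c.wid * 3 - 14]
9. n7.acc = "mu"  [terminal]
10. n9.key = "nw"  [terminal]
11. n8.pre = 12  [12]
12. n8.idx = 15  [len(h.key) + 13]
13. n3.sig = true  [C.idx > 14]
14. n3.hot = 0  [A.wid - 10]
15. n3.val = "uq"  ["uq"]
16. n10.wid = 20  [terminal]
17. n11.key = "zk"  ["zk"]
18. n11.hot = "xuq"  ["x" ++ S.val]
19. n12.wid = 7  [terminal]
20. n13.key = "zxuq"  ["z" ++ E₀.hot]
21. n13.hot = "wxuq"  ["w" ++ E₀.hot]
22. n14.acc = "pp"  [terminal]
23. n15.hot = "yx"  [terminal]
24. n16.key = "zk"  [terminal]
25. n13.mk = "pm"  ["pm"]
26. n17.key = "zkpm"  [E₀.key ++ E₁.mk]
27. n17.hot = "xuqzk"  [E₀.hot ++ E₀.key]
28. n18.hot = "wr"  [terminal]
29. n17.mk = "zkpmwr"  [E.key ++ b.hot]
30. n11.mk = "wz"  ["wz"]
31. n2.env = "uqwz"  [S.val ++ E.mk]
32. n2.sig = false  [not S.sig]
33. n0.sig = false  [B.sig == true]
34. n0.hot = 4  [4]
35. n0.val = "ruqwz"  ["r" ++ B.env]

false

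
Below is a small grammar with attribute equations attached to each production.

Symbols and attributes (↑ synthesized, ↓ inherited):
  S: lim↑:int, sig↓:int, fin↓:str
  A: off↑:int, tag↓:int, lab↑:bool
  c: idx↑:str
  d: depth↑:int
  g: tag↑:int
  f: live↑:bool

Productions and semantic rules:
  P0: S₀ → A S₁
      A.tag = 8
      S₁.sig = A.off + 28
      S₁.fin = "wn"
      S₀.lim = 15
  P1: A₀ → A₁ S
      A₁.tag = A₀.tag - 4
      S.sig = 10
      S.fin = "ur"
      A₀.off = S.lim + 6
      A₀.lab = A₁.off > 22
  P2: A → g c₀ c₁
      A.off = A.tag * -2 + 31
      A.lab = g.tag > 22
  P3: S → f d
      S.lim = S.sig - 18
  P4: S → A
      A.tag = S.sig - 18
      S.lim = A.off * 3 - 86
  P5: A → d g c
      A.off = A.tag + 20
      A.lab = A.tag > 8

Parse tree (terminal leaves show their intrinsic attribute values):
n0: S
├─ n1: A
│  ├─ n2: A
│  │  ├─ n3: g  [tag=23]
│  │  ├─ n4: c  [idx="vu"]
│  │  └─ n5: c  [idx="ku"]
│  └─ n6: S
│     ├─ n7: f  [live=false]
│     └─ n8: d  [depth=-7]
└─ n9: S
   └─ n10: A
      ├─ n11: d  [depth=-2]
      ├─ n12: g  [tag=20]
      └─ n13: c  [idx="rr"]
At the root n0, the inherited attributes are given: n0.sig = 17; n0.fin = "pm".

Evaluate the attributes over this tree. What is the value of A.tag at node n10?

8

1. n0.sig = 17  [given at root]
2. n0.fin = "pm"  [given at root]
3. n1.tag = 8  [8]
4. n2.tag = 4  [A₀.tag - 4]
5. n3.tag = 23  [terminal]
6. n4.idx = "vu"  [terminal]
7. n5.idx = "ku"  [terminal]
8. n2.off = 23  [A.tag * -2 + 31]
9. n2.lab = true  [g.tag > 22]
10. n6.sig = 10  [10]
11. n6.fin = "ur"  ["ur"]
12. n7.live = false  [terminal]
13. n8.depth = -7  [terminal]
14. n6.lim = -8  [S.sig - 18]
15. n1.off = -2  [S.lim + 6]
16. n1.lab = true  [A₁.off > 22]
17. n9.sig = 26  [A.off + 28]
18. n9.fin = "wn"  ["wn"]
19. n10.tag = 8  [S.sig - 18]
20. n11.depth = -2  [terminal]
21. n12.tag = 20  [terminal]
22. n13.idx = "rr"  [terminal]
23. n10.off = 28  [A.tag + 20]
24. n10.lab = false  [A.tag > 8]
25. n9.lim = -2  [A.off * 3 - 86]
26. n0.lim = 15  [15]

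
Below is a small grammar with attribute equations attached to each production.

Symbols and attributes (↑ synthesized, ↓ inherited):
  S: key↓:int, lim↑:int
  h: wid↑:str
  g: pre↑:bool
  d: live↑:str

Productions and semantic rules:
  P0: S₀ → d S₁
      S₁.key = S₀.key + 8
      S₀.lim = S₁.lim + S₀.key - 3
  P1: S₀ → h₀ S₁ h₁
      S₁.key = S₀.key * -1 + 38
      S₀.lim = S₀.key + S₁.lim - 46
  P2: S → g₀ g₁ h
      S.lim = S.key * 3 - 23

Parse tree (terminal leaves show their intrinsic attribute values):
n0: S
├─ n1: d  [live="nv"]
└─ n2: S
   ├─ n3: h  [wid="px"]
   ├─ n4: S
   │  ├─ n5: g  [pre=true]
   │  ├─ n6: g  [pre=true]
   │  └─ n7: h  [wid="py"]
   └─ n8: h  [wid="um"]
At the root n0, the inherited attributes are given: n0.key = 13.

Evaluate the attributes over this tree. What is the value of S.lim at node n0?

1. n0.key = 13  [given at root]
2. n1.live = "nv"  [terminal]
3. n2.key = 21  [S₀.key + 8]
4. n3.wid = "px"  [terminal]
5. n4.key = 17  [S₀.key * -1 + 38]
6. n5.pre = true  [terminal]
7. n6.pre = true  [terminal]
8. n7.wid = "py"  [terminal]
9. n4.lim = 28  [S.key * 3 - 23]
10. n8.wid = "um"  [terminal]
11. n2.lim = 3  [S₀.key + S₁.lim - 46]
12. n0.lim = 13  [S₁.lim + S₀.key - 3]

13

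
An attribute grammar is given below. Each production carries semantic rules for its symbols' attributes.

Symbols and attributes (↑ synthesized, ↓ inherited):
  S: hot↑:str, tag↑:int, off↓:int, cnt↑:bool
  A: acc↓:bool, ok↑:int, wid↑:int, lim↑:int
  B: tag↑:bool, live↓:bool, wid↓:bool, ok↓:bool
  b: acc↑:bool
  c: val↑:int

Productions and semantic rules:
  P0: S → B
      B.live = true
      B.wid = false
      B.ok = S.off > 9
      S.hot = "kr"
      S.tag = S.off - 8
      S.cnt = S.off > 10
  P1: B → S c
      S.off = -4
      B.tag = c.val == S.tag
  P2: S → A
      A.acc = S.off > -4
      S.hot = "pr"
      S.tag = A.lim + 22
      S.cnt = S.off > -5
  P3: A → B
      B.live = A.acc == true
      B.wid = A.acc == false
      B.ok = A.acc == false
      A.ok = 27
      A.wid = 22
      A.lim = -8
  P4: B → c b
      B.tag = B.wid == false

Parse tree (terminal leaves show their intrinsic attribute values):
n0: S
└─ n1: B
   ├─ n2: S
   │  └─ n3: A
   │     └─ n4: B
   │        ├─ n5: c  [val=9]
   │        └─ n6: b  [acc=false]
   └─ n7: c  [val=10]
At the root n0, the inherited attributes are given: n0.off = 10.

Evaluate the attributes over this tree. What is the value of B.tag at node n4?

false

1. n0.off = 10  [given at root]
2. n1.live = true  [true]
3. n1.wid = false  [false]
4. n1.ok = true  [S.off > 9]
5. n2.off = -4  [-4]
6. n3.acc = false  [S.off > -4]
7. n4.live = false  [A.acc == true]
8. n4.wid = true  [A.acc == false]
9. n4.ok = true  [A.acc == false]
10. n5.val = 9  [terminal]
11. n6.acc = false  [terminal]
12. n4.tag = false  [B.wid == false]
13. n3.ok = 27  [27]
14. n3.wid = 22  [22]
15. n3.lim = -8  [-8]
16. n2.hot = "pr"  ["pr"]
17. n2.tag = 14  [A.lim + 22]
18. n2.cnt = true  [S.off > -5]
19. n7.val = 10  [terminal]
20. n1.tag = false  [c.val == S.tag]
21. n0.hot = "kr"  ["kr"]
22. n0.tag = 2  [S.off - 8]
23. n0.cnt = false  [S.off > 10]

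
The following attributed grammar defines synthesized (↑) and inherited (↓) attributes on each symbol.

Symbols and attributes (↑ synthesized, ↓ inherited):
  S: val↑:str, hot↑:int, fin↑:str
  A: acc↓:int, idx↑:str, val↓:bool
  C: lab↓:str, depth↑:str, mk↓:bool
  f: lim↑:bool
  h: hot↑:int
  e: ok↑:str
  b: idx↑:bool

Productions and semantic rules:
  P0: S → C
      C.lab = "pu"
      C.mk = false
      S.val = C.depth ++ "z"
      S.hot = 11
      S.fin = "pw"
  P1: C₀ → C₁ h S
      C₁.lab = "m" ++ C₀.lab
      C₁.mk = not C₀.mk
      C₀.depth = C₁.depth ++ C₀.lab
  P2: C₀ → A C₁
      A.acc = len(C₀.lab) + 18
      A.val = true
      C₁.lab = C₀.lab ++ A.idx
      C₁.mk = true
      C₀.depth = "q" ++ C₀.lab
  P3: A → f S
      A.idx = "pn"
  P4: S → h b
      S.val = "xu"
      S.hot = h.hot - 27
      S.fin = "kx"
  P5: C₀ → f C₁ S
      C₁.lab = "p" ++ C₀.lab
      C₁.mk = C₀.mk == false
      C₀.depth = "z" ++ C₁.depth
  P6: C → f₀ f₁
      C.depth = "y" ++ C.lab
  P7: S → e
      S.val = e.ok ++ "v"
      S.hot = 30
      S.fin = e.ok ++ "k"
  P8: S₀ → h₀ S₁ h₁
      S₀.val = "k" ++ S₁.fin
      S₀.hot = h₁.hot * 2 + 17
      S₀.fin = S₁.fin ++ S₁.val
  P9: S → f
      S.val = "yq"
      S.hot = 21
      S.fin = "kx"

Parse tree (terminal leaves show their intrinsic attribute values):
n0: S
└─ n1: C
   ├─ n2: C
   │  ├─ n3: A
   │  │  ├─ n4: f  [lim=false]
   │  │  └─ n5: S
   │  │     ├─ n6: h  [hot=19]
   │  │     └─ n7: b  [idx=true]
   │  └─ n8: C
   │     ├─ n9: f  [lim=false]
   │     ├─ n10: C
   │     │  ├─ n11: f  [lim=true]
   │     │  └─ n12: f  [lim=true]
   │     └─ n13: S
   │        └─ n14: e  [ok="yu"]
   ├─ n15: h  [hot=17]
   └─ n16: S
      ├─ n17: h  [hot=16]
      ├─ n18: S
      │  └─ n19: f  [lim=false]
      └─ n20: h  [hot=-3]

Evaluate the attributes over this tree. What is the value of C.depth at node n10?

"ypmpupn"

1. n1.lab = "pu"  ["pu"]
2. n1.mk = false  [false]
3. n2.lab = "mpu"  ["m" ++ C₀.lab]
4. n2.mk = true  [not C₀.mk]
5. n3.acc = 21  [len(C₀.lab) + 18]
6. n3.val = true  [true]
7. n4.lim = false  [terminal]
8. n6.hot = 19  [terminal]
9. n7.idx = true  [terminal]
10. n5.val = "xu"  ["xu"]
11. n5.hot = -8  [h.hot - 27]
12. n5.fin = "kx"  ["kx"]
13. n3.idx = "pn"  ["pn"]
14. n8.lab = "mpupn"  [C₀.lab ++ A.idx]
15. n8.mk = true  [true]
16. n9.lim = false  [terminal]
17. n10.lab = "pmpupn"  ["p" ++ C₀.lab]
18. n10.mk = false  [C₀.mk == false]
19. n11.lim = true  [terminal]
20. n12.lim = true  [terminal]
21. n10.depth = "ypmpupn"  ["y" ++ C.lab]
22. n14.ok = "yu"  [terminal]
23. n13.val = "yuv"  [e.ok ++ "v"]
24. n13.hot = 30  [30]
25. n13.fin = "yuk"  [e.ok ++ "k"]
26. n8.depth = "zypmpupn"  ["z" ++ C₁.depth]
27. n2.depth = "qmpu"  ["q" ++ C₀.lab]
28. n15.hot = 17  [terminal]
29. n17.hot = 16  [terminal]
30. n19.lim = false  [terminal]
31. n18.val = "yq"  ["yq"]
32. n18.hot = 21  [21]
33. n18.fin = "kx"  ["kx"]
34. n20.hot = -3  [terminal]
35. n16.val = "kkx"  ["k" ++ S₁.fin]
36. n16.hot = 11  [h₁.hot * 2 + 17]
37. n16.fin = "kxyq"  [S₁.fin ++ S₁.val]
38. n1.depth = "qmpupu"  [C₁.depth ++ C₀.lab]
39. n0.val = "qmpupuz"  [C.depth ++ "z"]
40. n0.hot = 11  [11]
41. n0.fin = "pw"  ["pw"]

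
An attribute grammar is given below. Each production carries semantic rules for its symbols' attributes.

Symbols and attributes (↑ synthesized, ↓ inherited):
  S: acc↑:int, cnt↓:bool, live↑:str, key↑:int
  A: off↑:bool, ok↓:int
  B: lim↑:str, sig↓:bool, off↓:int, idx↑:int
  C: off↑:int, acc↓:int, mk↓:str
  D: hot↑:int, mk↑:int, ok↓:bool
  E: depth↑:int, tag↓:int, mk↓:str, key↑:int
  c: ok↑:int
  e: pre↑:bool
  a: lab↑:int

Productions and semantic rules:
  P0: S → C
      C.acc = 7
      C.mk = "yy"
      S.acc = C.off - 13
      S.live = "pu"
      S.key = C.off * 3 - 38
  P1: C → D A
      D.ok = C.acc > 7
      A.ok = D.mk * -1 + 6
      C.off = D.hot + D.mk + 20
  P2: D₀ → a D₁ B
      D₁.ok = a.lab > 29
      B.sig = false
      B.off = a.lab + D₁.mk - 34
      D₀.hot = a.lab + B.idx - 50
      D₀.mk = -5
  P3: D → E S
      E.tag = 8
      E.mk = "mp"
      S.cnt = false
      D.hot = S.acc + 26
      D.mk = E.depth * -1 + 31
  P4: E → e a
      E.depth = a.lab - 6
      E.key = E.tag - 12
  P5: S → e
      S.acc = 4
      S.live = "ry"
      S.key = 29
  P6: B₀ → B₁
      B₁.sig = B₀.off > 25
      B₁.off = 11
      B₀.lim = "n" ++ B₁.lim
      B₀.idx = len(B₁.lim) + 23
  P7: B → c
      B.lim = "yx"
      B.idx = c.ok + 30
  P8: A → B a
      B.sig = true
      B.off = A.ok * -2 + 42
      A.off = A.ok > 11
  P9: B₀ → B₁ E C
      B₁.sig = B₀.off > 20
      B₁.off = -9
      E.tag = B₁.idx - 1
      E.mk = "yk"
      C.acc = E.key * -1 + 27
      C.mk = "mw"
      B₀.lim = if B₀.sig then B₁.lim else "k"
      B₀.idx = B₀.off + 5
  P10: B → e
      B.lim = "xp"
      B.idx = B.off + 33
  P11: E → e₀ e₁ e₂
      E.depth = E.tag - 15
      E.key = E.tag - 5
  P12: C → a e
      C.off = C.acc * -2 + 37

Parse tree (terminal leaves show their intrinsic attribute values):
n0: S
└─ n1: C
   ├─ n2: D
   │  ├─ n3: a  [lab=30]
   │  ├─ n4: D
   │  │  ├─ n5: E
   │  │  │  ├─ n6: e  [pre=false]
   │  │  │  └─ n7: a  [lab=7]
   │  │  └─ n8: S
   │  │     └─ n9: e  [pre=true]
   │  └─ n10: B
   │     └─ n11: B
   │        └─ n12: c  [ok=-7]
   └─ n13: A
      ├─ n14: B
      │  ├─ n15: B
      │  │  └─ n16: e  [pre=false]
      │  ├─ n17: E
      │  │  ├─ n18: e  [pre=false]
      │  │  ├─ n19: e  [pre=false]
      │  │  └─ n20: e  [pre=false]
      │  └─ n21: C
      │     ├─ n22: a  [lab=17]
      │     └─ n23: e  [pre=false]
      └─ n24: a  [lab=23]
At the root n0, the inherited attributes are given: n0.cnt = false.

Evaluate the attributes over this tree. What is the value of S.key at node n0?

22

1. n0.cnt = false  [given at root]
2. n1.acc = 7  [7]
3. n1.mk = "yy"  ["yy"]
4. n2.ok = false  [C.acc > 7]
5. n3.lab = 30  [terminal]
6. n4.ok = true  [a.lab > 29]
7. n5.tag = 8  [8]
8. n5.mk = "mp"  ["mp"]
9. n6.pre = false  [terminal]
10. n7.lab = 7  [terminal]
11. n5.depth = 1  [a.lab - 6]
12. n5.key = -4  [E.tag - 12]
13. n8.cnt = false  [false]
14. n9.pre = true  [terminal]
15. n8.acc = 4  [4]
16. n8.live = "ry"  ["ry"]
17. n8.key = 29  [29]
18. n4.hot = 30  [S.acc + 26]
19. n4.mk = 30  [E.depth * -1 + 31]
20. n10.sig = false  [false]
21. n10.off = 26  [a.lab + D₁.mk - 34]
22. n11.sig = true  [B₀.off > 25]
23. n11.off = 11  [11]
24. n12.ok = -7  [terminal]
25. n11.lim = "yx"  ["yx"]
26. n11.idx = 23  [c.ok + 30]
27. n10.lim = "nyx"  ["n" ++ B₁.lim]
28. n10.idx = 25  [len(B₁.lim) + 23]
29. n2.hot = 5  [a.lab + B.idx - 50]
30. n2.mk = -5  [-5]
31. n13.ok = 11  [D.mk * -1 + 6]
32. n14.sig = true  [true]
33. n14.off = 20  [A.ok * -2 + 42]
34. n15.sig = false  [B₀.off > 20]
35. n15.off = -9  [-9]
36. n16.pre = false  [terminal]
37. n15.lim = "xp"  ["xp"]
38. n15.idx = 24  [B.off + 33]
39. n17.tag = 23  [B₁.idx - 1]
40. n17.mk = "yk"  ["yk"]
41. n18.pre = false  [terminal]
42. n19.pre = false  [terminal]
43. n20.pre = false  [terminal]
44. n17.depth = 8  [E.tag - 15]
45. n17.key = 18  [E.tag - 5]
46. n21.acc = 9  [E.key * -1 + 27]
47. n21.mk = "mw"  ["mw"]
48. n22.lab = 17  [terminal]
49. n23.pre = false  [terminal]
50. n21.off = 19  [C.acc * -2 + 37]
51. n14.lim = "xp"  [if B₀.sig then B₁.lim else "k"]
52. n14.idx = 25  [B₀.off + 5]
53. n24.lab = 23  [terminal]
54. n13.off = false  [A.ok > 11]
55. n1.off = 20  [D.hot + D.mk + 20]
56. n0.acc = 7  [C.off - 13]
57. n0.live = "pu"  ["pu"]
58. n0.key = 22  [C.off * 3 - 38]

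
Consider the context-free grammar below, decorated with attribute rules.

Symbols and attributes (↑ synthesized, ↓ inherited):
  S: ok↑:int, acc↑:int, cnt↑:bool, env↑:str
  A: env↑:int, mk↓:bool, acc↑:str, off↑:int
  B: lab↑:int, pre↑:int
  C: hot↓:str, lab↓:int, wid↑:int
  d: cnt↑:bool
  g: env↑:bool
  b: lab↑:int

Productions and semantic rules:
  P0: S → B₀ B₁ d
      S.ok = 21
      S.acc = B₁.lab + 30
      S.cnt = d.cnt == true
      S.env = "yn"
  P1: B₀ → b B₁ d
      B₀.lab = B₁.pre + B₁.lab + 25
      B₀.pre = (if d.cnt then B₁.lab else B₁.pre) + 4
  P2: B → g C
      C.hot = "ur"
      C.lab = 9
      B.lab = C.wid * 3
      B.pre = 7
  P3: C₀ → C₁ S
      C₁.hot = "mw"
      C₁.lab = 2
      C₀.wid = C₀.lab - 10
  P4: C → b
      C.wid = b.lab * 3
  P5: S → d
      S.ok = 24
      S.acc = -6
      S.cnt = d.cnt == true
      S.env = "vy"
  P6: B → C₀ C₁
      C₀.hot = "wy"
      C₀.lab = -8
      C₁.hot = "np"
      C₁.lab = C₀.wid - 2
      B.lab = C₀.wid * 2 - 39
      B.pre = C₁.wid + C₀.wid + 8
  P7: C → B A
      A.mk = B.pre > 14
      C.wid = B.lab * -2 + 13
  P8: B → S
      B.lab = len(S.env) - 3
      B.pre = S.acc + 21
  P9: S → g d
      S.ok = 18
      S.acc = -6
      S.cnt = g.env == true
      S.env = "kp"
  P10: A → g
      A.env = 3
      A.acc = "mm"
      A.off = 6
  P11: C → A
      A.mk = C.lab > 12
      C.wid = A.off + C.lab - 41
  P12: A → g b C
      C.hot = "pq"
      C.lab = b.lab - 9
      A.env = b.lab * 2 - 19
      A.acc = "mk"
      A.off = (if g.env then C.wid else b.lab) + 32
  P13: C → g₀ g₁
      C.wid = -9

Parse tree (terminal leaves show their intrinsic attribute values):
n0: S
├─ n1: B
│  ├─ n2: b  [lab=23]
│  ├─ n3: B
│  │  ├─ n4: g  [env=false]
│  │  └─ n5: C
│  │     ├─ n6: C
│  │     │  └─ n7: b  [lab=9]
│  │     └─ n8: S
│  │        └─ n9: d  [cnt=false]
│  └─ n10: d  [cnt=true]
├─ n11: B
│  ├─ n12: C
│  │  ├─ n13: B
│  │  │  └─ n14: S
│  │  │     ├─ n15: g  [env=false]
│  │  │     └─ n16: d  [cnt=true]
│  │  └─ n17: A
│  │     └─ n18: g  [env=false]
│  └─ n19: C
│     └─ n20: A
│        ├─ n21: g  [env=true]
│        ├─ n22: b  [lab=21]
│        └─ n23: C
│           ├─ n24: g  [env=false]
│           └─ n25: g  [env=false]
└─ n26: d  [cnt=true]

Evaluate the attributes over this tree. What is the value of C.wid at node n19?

1. n2.lab = 23  [terminal]
2. n4.env = false  [terminal]
3. n5.hot = "ur"  ["ur"]
4. n5.lab = 9  [9]
5. n6.hot = "mw"  ["mw"]
6. n6.lab = 2  [2]
7. n7.lab = 9  [terminal]
8. n6.wid = 27  [b.lab * 3]
9. n9.cnt = false  [terminal]
10. n8.ok = 24  [24]
11. n8.acc = -6  [-6]
12. n8.cnt = false  [d.cnt == true]
13. n8.env = "vy"  ["vy"]
14. n5.wid = -1  [C₀.lab - 10]
15. n3.lab = -3  [C.wid * 3]
16. n3.pre = 7  [7]
17. n10.cnt = true  [terminal]
18. n1.lab = 29  [B₁.pre + B₁.lab + 25]
19. n1.pre = 1  [(if d.cnt then B₁.lab else B₁.pre) + 4]
20. n12.hot = "wy"  ["wy"]
21. n12.lab = -8  [-8]
22. n15.env = false  [terminal]
23. n16.cnt = true  [terminal]
24. n14.ok = 18  [18]
25. n14.acc = -6  [-6]
26. n14.cnt = false  [g.env == true]
27. n14.env = "kp"  ["kp"]
28. n13.lab = -1  [len(S.env) - 3]
29. n13.pre = 15  [S.acc + 21]
30. n17.mk = true  [B.pre > 14]
31. n18.env = false  [terminal]
32. n17.env = 3  [3]
33. n17.acc = "mm"  ["mm"]
34. n17.off = 6  [6]
35. n12.wid = 15  [B.lab * -2 + 13]
36. n19.hot = "np"  ["np"]
37. n19.lab = 13  [C₀.wid - 2]
38. n20.mk = true  [C.lab > 12]
39. n21.env = true  [terminal]
40. n22.lab = 21  [terminal]
41. n23.hot = "pq"  ["pq"]
42. n23.lab = 12  [b.lab - 9]
43. n24.env = false  [terminal]
44. n25.env = false  [terminal]
45. n23.wid = -9  [-9]
46. n20.env = 23  [b.lab * 2 - 19]
47. n20.acc = "mk"  ["mk"]
48. n20.off = 23  [(if g.env then C.wid else b.lab) + 32]
49. n19.wid = -5  [A.off + C.lab - 41]
50. n11.lab = -9  [C₀.wid * 2 - 39]
51. n11.pre = 18  [C₁.wid + C₀.wid + 8]
52. n26.cnt = true  [terminal]
53. n0.ok = 21  [21]
54. n0.acc = 21  [B₁.lab + 30]
55. n0.cnt = true  [d.cnt == true]
56. n0.env = "yn"  ["yn"]

-5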